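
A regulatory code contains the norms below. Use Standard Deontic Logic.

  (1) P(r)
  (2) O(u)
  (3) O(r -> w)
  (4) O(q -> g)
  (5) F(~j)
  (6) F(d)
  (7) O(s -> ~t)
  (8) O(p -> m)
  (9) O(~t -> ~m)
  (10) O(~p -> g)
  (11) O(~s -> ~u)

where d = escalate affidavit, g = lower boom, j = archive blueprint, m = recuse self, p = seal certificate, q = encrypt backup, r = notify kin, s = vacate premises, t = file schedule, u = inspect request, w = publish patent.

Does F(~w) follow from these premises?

Premise 3 is O(r -> w), but O(r) is not derivable from the premises (the permission P(r) asserts only ~O(~r), not O(r)), so it does not yield O(w).
No other premise forces O(w). An ideal world satisfying every premise can still have ~w true, so F(~w) is not derivable.

No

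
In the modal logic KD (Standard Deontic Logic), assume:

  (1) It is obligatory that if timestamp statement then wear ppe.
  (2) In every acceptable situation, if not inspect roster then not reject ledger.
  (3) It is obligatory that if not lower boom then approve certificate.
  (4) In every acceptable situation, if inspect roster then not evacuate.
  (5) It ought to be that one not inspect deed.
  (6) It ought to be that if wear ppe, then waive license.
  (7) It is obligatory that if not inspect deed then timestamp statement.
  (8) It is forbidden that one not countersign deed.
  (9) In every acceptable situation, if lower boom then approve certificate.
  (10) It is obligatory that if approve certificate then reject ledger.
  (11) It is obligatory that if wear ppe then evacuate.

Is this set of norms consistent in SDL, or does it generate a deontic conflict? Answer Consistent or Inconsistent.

Inconsistent

Premises 3 and 9 cover both cases: O(¬lower_boom → approve_certificate) and O(lower_boom → approve_certificate). Since ¬lower_boom ∨ lower_boom is a tautology, O(approve_certificate) follows.
Applying K to premise 10 (O(approve_certificate → reject_ledger)) and O(approve_certificate) yields O(reject_ledger).
Premise 2, O(¬inspect_roster → ¬reject_ledger), contraposes to O(reject_ledger → inspect_roster); with O(reject_ledger) we get O(inspect_roster).
With premise 4, O(inspect_roster → ¬evacuate), the K-axiom yields O(¬evacuate).
Premise 11 is O(wear_ppe → evacuate); contrapositively O(¬evacuate → ¬wear_ppe). Since O(¬evacuate) holds, K gives O(¬wear_ppe).
Premise 1, O(timestamp_statement → wear_ppe), contraposes to O(¬wear_ppe → ¬timestamp_statement); with O(¬wear_ppe) we get O(¬timestamp_statement).
The contrapositive of premise 7 (O(¬inspect_deed → timestamp_statement)) is O(¬timestamp_statement → inspect_deed), and O(¬timestamp_statement) is already established, so O(inspect_deed).
However, premise 5 gives O(¬inspect_deed).
We now have both O(inspect_deed) and O(¬inspect_deed) — inspect_deed is simultaneously obligatory and forbidden, violating the D-axiom.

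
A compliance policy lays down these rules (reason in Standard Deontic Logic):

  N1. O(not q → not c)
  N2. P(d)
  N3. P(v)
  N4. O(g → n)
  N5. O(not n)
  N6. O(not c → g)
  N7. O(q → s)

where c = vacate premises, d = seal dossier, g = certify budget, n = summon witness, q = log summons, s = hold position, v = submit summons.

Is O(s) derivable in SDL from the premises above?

Premise 5 gives O(not n).
Premise 4 is O(g → n); contrapositively O(not n → not g). Since O(not n) holds, K gives O(not g).
Premise 6 is O(not c → g); contrapositively O(not g → c). Since O(not g) holds, K gives O(c).
Premise 1 is O(not q → not c); contrapositively O(c → q). Since O(c) holds, K gives O(q).
Applying K to premise 7 (O(q → s)) and O(q) yields O(s).
Premises 2, 3 do not contribute to this derivation.
So O(s) follows.

Yes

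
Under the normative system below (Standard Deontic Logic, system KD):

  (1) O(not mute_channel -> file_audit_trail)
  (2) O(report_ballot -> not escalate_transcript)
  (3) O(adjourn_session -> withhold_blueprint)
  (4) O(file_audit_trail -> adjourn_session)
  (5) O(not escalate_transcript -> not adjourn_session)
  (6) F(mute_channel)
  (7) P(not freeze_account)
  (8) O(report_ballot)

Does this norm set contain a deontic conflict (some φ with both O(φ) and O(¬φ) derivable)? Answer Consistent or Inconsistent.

Inconsistent

From premise 8 we have O(report_ballot).
With premise 2, O(report_ballot -> not escalate_transcript), the K-axiom yields O(not escalate_transcript).
From O(not escalate_transcript) and premise 5, O(not escalate_transcript -> not adjourn_session), we obtain O(not adjourn_session).
Premise 4, O(file_audit_trail -> adjourn_session), contraposes to O(not adjourn_session -> not file_audit_trail); with O(not adjourn_session) we get O(not file_audit_trail).
Premise 1 is O(not mute_channel -> file_audit_trail); contrapositively O(not file_audit_trail -> mute_channel). Since O(not file_audit_trail) holds, K gives O(mute_channel).
But premise 6, F(mute_channel), means O(not mute_channel).
We now have both O(mute_channel) and O(not mute_channel) — mute_channel is simultaneously obligatory and forbidden, violating the D-axiom.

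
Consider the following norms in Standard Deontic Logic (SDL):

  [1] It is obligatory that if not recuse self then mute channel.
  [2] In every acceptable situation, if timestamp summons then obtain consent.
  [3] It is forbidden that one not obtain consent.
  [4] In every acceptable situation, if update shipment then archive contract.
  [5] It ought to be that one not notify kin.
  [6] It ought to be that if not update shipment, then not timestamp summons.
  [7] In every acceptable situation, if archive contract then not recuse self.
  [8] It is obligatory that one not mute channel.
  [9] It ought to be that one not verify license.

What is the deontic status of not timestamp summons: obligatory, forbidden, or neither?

Obligatory

Premise 8 states O(¬mute_channel) outright.
Premise 1 is O(¬recuse_self → mute_channel); contrapositively O(¬mute_channel → recuse_self). Since O(¬mute_channel) holds, K gives O(recuse_self).
The contrapositive of premise 7 (O(archive_contract → ¬recuse_self)) is O(recuse_self → ¬archive_contract), and O(recuse_self) is already established, so O(¬archive_contract).
The contrapositive of premise 4 (O(update_shipment → archive_contract)) is O(¬archive_contract → ¬update_shipment), and O(¬archive_contract) is already established, so O(¬update_shipment).
From O(¬update_shipment) and premise 6, O(¬update_shipment → ¬timestamp_summons), we obtain O(¬timestamp_summons).
Premises 2, 3, 5, 9 do not contribute to this derivation.
Hence ¬timestamp_summons is obligatory.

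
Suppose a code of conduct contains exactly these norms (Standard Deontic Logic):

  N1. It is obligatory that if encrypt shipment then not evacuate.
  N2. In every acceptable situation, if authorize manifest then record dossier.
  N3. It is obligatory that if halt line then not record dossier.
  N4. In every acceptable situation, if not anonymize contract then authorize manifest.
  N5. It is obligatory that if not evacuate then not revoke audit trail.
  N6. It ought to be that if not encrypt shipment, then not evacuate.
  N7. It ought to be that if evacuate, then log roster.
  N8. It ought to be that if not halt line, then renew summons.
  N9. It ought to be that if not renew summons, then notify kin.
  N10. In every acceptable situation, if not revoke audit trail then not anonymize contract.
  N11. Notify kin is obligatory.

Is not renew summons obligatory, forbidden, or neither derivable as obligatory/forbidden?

Forbidden

By case analysis on encrypt_shipment: premise 1 gives O(encrypt_shipment → ¬evacuate) and premise 6 gives O(¬encrypt_shipment → ¬evacuate), so O(¬evacuate) either way.
Premise 5 is O(¬evacuate → ¬revoke_audit_trail); since O(¬evacuate), deontic closure gives O(¬revoke_audit_trail).
Applying K to premise 10 (O(¬revoke_audit_trail → ¬anonymize_contract)) and O(¬revoke_audit_trail) yields O(¬anonymize_contract).
Premise 4 is O(¬anonymize_contract → authorize_manifest); since O(¬anonymize_contract), deontic closure gives O(authorize_manifest).
Premise 2 is O(authorize_manifest → record_dossier); since O(authorize_manifest), deontic closure gives O(record_dossier).
The contrapositive of premise 3 (O(halt_line → ¬record_dossier)) is O(record_dossier → ¬halt_line), and O(record_dossier) is already established, so O(¬halt_line).
Applying K to premise 8 (O(¬halt_line → renew_summons)) and O(¬halt_line) yields O(renew_summons).
Premises 7, 9, 11 do not contribute to this derivation.
Thus O(renew_summons), which is F(¬renew_summons): ¬renew_summons is forbidden.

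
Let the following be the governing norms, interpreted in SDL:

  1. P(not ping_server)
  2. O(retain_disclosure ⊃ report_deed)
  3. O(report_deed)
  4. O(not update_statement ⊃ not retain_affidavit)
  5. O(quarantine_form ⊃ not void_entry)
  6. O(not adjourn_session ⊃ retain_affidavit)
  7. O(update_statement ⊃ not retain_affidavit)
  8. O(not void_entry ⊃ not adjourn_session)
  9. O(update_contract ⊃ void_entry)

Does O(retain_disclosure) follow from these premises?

Premise 2 is O(retain_disclosure ⊃ report_deed); even if O(report_deed) held, inferring O(retain_disclosure) would be affirming the consequent — invalid.
No other premise forces O(retain_disclosure). An ideal world satisfying every premise can still have retain_disclosure false, so O(retain_disclosure) is not derivable.

No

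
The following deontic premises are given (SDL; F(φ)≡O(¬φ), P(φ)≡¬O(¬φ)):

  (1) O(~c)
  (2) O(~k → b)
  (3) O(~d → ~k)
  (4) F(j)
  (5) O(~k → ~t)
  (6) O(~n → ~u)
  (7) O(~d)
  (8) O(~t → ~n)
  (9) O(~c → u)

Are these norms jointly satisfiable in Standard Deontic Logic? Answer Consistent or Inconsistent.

Inconsistent

From premise 1 we have O(~c).
With premise 9, O(~c → u), the K-axiom yields O(u).
The contrapositive of premise 6 (O(~n → ~u)) is O(u → n), and O(u) is already established, so O(n).
Premise 8, O(~t → ~n), contraposes to O(n → t); with O(n) we get O(t).
Premise 5 is O(~k → ~t); contrapositively O(t → k). Since O(t) holds, K gives O(k).
Premise 3 is O(~d → ~k); contrapositively O(k → d). Since O(k) holds, K gives O(d).
However, premise 7 gives O(~d).
We now have both O(d) and O(~d) — d is simultaneously obligatory and forbidden, violating the D-axiom.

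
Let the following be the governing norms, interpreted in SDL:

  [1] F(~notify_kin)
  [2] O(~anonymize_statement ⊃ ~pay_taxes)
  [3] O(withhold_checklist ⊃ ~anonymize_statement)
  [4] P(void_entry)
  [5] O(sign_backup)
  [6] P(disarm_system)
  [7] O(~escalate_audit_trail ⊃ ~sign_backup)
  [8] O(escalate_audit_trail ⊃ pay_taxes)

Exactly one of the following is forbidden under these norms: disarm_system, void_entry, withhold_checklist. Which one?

From premise 5 we have O(sign_backup).
Premise 7, O(~escalate_audit_trail ⊃ ~sign_backup), contraposes to O(sign_backup ⊃ escalate_audit_trail); with O(sign_backup) we get O(escalate_audit_trail).
With premise 8, O(escalate_audit_trail ⊃ pay_taxes), the K-axiom yields O(pay_taxes).
The contrapositive of premise 2 (O(~anonymize_statement ⊃ ~pay_taxes)) is O(pay_taxes ⊃ anonymize_statement), and O(pay_taxes) is already established, so O(anonymize_statement).
Premise 3 is O(withhold_checklist ⊃ ~anonymize_statement); contrapositively O(anonymize_statement ⊃ ~withhold_checklist). Since O(anonymize_statement) holds, K gives O(~withhold_checklist).
So O(~withhold_checklist) holds, i.e. withhold_checklist is forbidden. None of the other listed options is forbidden under the premises.

withhold_checklist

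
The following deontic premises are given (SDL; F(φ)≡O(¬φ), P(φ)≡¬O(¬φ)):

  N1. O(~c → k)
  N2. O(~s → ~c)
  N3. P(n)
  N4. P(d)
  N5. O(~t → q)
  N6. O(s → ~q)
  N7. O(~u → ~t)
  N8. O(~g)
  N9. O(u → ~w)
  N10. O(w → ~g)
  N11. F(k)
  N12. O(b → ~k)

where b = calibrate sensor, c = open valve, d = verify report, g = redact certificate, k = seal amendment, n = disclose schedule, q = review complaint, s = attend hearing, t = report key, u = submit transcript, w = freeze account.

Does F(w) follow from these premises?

Yes

Premise 11 is F(k), i.e. O(~k).
The contrapositive of premise 1 (O(~c → k)) is O(~k → c), and O(~k) is already established, so O(c).
Premise 2 is O(~s → ~c); contrapositively O(c → s). Since O(c) holds, K gives O(s).
Applying K to premise 6 (O(s → ~q)) and O(s) yields O(~q).
Premise 5 is O(~t → q); contrapositively O(~q → t). Since O(~q) holds, K gives O(t).
Premise 7, O(~u → ~t), contraposes to O(t → u); with O(t) we get O(u).
Premise 9 is O(u → ~w); since O(u), deontic closure gives O(~w).
Premises 3, 4, 8, 10, 12 do not contribute to this derivation.
So O(~w) holds, i.e. F(w). The claim follows.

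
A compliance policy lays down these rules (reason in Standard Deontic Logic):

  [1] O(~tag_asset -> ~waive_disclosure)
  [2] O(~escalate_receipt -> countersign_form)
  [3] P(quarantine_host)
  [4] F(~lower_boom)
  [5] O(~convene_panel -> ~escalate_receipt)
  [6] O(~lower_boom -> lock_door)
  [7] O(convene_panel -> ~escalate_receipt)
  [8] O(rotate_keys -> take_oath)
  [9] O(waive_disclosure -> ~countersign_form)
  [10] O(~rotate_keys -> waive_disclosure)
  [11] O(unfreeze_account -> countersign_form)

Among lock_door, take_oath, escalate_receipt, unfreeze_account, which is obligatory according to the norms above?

Premises 7 and 5 cover both cases: O(convene_panel -> ~escalate_receipt) and O(~convene_panel -> ~escalate_receipt). Since convene_panel ∨ ~convene_panel is a tautology, O(~escalate_receipt) follows.
Premise 2 is O(~escalate_receipt -> countersign_form); since O(~escalate_receipt), deontic closure gives O(countersign_form).
Premise 9, O(waive_disclosure -> ~countersign_form), contraposes to O(countersign_form -> ~waive_disclosure); with O(countersign_form) we get O(~waive_disclosure).
Premise 10, O(~rotate_keys -> waive_disclosure), contraposes to O(~waive_disclosure -> rotate_keys); with O(~waive_disclosure) we get O(rotate_keys).
Applying K to premise 8 (O(rotate_keys -> take_oath)) and O(rotate_keys) yields O(take_oath).
So O(take_oath) holds — take_oath is obligatory. None of the other listed options is made obligatory by any chain of premises.

take_oath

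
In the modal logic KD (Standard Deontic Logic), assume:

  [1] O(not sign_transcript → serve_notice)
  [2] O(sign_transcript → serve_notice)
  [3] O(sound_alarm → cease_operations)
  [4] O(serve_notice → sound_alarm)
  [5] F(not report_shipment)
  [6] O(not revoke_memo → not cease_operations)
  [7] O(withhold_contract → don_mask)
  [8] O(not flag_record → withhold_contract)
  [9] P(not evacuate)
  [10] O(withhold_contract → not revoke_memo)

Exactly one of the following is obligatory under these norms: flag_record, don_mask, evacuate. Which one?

Premises 1 and 2 cover both cases: O(not sign_transcript → serve_notice) and O(sign_transcript → serve_notice). Since not sign_transcript ∨ sign_transcript is a tautology, O(serve_notice) follows.
Premise 4 is O(serve_notice → sound_alarm); since O(serve_notice), deontic closure gives O(sound_alarm).
From O(sound_alarm) and premise 3, O(sound_alarm → cease_operations), we obtain O(cease_operations).
Premise 6, O(not revoke_memo → not cease_operations), contraposes to O(cease_operations → revoke_memo); with O(cease_operations) we get O(revoke_memo).
Premise 10 is O(withhold_contract → not revoke_memo); contrapositively O(revoke_memo → not withhold_contract). Since O(revoke_memo) holds, K gives O(not withhold_contract).
Premise 8, O(not flag_record → withhold_contract), contraposes to O(not withhold_contract → flag_record); with O(not withhold_contract) we get O(flag_record).
So O(flag_record) holds — flag_record is obligatory. None of the other listed options is made obligatory by any chain of premises.

flag_record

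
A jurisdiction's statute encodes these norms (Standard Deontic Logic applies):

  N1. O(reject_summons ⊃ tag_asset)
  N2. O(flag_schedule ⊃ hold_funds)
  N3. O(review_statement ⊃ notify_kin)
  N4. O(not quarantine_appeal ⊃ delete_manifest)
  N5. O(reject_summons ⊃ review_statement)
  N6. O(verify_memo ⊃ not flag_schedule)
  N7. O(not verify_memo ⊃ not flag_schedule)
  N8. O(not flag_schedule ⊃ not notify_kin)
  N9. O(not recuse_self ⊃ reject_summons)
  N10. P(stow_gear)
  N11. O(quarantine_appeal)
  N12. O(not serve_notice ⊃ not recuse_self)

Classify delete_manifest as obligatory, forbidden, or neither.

Neither

Premise 4 is O(not quarantine_appeal ⊃ delete_manifest), but O(not quarantine_appeal) is not derivable from the premises, so it does not yield O(delete_manifest).
No premise or chain of K-axiom applications forces O(delete_manifest), and none forces O(not delete_manifest). So delete_manifest is neither obligatory nor forbidden under these norms.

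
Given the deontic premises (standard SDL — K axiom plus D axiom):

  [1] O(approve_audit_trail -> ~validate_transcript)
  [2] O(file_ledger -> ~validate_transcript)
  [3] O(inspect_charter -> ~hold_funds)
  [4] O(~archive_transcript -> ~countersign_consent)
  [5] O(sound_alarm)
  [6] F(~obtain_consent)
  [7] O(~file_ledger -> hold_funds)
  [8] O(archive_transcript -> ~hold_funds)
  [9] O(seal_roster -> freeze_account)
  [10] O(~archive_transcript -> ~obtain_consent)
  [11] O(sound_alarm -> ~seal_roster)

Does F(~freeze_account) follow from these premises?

No

Premise 9 is O(seal_roster -> freeze_account), but O(seal_roster) is not derivable from the premises, so it does not yield O(freeze_account).
No other premise forces O(freeze_account). An ideal world satisfying every premise can still have ~freeze_account true, so F(~freeze_account) is not derivable.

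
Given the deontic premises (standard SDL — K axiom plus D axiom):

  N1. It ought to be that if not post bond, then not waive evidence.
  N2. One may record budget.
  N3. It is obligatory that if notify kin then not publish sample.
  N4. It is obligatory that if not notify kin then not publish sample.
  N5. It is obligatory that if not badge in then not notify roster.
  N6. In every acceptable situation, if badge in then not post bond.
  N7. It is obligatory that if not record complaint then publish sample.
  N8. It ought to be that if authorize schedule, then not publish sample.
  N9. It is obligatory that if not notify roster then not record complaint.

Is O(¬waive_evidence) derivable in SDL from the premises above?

Yes

By case analysis on notify_kin: premise 3 gives O(notify_kin → ¬publish_sample) and premise 4 gives O(¬notify_kin → ¬publish_sample), so O(¬publish_sample) either way.
Premise 7 is O(¬record_complaint → publish_sample); contrapositively O(¬publish_sample → record_complaint). Since O(¬publish_sample) holds, K gives O(record_complaint).
Premise 9 is O(¬notify_roster → ¬record_complaint); contrapositively O(record_complaint → notify_roster). Since O(record_complaint) holds, K gives O(notify_roster).
Premise 5, O(¬badge_in → ¬notify_roster), contraposes to O(notify_roster → badge_in); with O(notify_roster) we get O(badge_in).
With premise 6, O(badge_in → ¬post_bond), the K-axiom yields O(¬post_bond).
With premise 1, O(¬post_bond → ¬waive_evidence), the K-axiom yields O(¬waive_evidence).
Premises 2, 8 do not contribute to this derivation.
So O(¬waive_evidence) follows.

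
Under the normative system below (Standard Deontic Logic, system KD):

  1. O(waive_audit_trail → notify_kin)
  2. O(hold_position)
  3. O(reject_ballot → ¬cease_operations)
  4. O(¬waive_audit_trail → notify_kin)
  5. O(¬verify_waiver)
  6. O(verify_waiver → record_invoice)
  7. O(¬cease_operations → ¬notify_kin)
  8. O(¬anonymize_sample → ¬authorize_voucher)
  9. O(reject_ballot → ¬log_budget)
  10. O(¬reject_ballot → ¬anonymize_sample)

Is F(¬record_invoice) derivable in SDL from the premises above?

No

Premise 6 is O(verify_waiver → record_invoice), but O(verify_waiver) is not derivable from the premises, so it does not yield O(record_invoice).
No other premise forces O(record_invoice). An ideal world satisfying every premise can still have ¬record_invoice true, so F(¬record_invoice) is not derivable.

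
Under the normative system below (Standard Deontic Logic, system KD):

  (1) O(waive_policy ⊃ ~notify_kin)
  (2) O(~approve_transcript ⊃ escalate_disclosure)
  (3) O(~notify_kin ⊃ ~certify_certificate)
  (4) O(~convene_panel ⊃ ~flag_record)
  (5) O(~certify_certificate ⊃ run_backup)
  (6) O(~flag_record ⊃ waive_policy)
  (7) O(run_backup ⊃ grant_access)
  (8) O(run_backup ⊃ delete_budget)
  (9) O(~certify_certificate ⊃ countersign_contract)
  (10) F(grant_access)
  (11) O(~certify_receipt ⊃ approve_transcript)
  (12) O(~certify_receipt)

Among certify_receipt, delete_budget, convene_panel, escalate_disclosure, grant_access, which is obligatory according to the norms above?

F(grant_access) at premise 10 means O(~grant_access).
Premise 7 is O(run_backup ⊃ grant_access); contrapositively O(~grant_access ⊃ ~run_backup). Since O(~grant_access) holds, K gives O(~run_backup).
The contrapositive of premise 5 (O(~certify_certificate ⊃ run_backup)) is O(~run_backup ⊃ certify_certificate), and O(~run_backup) is already established, so O(certify_certificate).
Premise 3 is O(~notify_kin ⊃ ~certify_certificate); contrapositively O(certify_certificate ⊃ notify_kin). Since O(certify_certificate) holds, K gives O(notify_kin).
Premise 1 is O(waive_policy ⊃ ~notify_kin); contrapositively O(notify_kin ⊃ ~waive_policy). Since O(notify_kin) holds, K gives O(~waive_policy).
Premise 6, O(~flag_record ⊃ waive_policy), contraposes to O(~waive_policy ⊃ flag_record); with O(~waive_policy) we get O(flag_record).
Premise 4 is O(~convene_panel ⊃ ~flag_record); contrapositively O(flag_record ⊃ convene_panel). Since O(flag_record) holds, K gives O(convene_panel).
So O(convene_panel) holds — convene_panel is obligatory. None of the other listed options is made obligatory by any chain of premises.

convene_panel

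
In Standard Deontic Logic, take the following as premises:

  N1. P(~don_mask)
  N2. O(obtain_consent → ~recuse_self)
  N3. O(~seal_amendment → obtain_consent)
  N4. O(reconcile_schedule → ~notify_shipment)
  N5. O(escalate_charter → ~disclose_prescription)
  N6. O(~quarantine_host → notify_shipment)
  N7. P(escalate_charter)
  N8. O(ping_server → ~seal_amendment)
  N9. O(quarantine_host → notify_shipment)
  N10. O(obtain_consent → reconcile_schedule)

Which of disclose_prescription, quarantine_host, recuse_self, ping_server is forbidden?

ping_server

Premises 9 and 6 cover both cases: O(quarantine_host → notify_shipment) and O(~quarantine_host → notify_shipment). Since quarantine_host ∨ ~quarantine_host is a tautology, O(notify_shipment) follows.
Premise 4 is O(reconcile_schedule → ~notify_shipment); contrapositively O(notify_shipment → ~reconcile_schedule). Since O(notify_shipment) holds, K gives O(~reconcile_schedule).
Premise 10 is O(obtain_consent → reconcile_schedule); contrapositively O(~reconcile_schedule → ~obtain_consent). Since O(~reconcile_schedule) holds, K gives O(~obtain_consent).
The contrapositive of premise 3 (O(~seal_amendment → obtain_consent)) is O(~obtain_consent → seal_amendment), and O(~obtain_consent) is already established, so O(seal_amendment).
Premise 8, O(ping_server → ~seal_amendment), contraposes to O(seal_amendment → ~ping_server); with O(seal_amendment) we get O(~ping_server).
So O(~ping_server) holds, i.e. ping_server is forbidden. None of the other listed options is forbidden under the premises.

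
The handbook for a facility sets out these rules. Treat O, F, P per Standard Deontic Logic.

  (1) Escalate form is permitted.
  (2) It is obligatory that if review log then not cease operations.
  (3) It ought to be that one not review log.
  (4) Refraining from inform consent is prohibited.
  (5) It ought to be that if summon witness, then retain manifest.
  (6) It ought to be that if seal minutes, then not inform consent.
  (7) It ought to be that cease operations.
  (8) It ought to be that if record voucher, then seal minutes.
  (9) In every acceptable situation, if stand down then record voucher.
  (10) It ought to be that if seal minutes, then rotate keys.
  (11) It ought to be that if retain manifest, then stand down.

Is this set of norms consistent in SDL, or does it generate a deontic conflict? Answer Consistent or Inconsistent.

Premise 2 is O(review_log → ¬cease_operations), but O(review_log) is not derivable from the premises, so it does not yield O(¬cease_operations).
So O(¬cease_operations) is not derivable, and the apparent clash with O(cease_operations) does not arise.
A world satisfying every obligation exists (e.g. cease_operations=true, escalate_form=false, inform_consent=true, record_voucher=false, retain_manifest=false, review_log=false, rotate_keys=false, seal_minutes=false, stand_down=false, summon_witness=false); no atom is both obligatory and forbidden, so the set is consistent.

Consistent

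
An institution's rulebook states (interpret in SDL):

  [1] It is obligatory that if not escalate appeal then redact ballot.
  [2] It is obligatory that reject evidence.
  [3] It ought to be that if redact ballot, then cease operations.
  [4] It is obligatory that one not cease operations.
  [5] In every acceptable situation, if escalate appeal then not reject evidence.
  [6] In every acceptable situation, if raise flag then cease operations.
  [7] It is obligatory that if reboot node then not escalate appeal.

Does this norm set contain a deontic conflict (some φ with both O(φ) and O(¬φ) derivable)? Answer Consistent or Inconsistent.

Inconsistent

Premise 2 gives O(reject_evidence).
Premise 5, O(escalate_appeal → ¬reject_evidence), contraposes to O(reject_evidence → ¬escalate_appeal); with O(reject_evidence) we get O(¬escalate_appeal).
From O(¬escalate_appeal) and premise 1, O(¬escalate_appeal → redact_ballot), we obtain O(redact_ballot).
Applying K to premise 3 (O(redact_ballot → cease_operations)) and O(redact_ballot) yields O(cease_operations).
However, premise 4 gives O(¬cease_operations).
We now have both O(cease_operations) and O(¬cease_operations) — cease_operations is simultaneously obligatory and forbidden, violating the D-axiom.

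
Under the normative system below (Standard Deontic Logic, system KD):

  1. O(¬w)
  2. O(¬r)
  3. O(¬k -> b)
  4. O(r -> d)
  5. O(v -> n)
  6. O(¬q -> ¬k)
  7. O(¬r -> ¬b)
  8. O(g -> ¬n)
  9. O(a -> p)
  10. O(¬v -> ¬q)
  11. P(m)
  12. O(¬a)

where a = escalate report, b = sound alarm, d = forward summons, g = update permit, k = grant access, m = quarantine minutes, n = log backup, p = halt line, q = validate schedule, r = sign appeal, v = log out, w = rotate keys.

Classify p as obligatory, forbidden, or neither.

Premise 9 is O(a -> p), but O(a) is not derivable from the premises, so it does not yield O(p).
No premise or chain of K-axiom applications forces O(p), and none forces O(¬p). So p is neither obligatory nor forbidden under these norms.

Neither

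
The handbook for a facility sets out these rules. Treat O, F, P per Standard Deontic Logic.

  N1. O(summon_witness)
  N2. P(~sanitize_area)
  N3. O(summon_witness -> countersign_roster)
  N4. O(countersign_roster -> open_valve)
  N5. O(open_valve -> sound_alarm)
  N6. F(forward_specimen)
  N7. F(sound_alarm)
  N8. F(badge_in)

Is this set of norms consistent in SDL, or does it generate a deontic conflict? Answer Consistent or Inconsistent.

Premise 1 gives O(summon_witness).
Applying K to premise 3 (O(summon_witness -> countersign_roster)) and O(summon_witness) yields O(countersign_roster).
From O(countersign_roster) and premise 4, O(countersign_roster -> open_valve), we obtain O(open_valve).
Applying K to premise 5 (O(open_valve -> sound_alarm)) and O(open_valve) yields O(sound_alarm).
But premise 7, F(sound_alarm), means O(~sound_alarm).
We now have both O(sound_alarm) and O(~sound_alarm) — sound_alarm is simultaneously obligatory and forbidden, violating the D-axiom.

Inconsistent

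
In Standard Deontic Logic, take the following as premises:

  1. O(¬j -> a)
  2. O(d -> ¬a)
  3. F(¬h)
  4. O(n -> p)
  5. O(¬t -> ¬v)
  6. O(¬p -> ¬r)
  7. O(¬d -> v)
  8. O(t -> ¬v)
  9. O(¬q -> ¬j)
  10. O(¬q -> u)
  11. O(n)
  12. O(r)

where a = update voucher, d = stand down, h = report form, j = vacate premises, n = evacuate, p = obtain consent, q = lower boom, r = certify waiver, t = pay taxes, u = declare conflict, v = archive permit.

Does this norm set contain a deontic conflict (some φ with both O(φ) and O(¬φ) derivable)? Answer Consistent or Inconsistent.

Consistent

Premise 6 is O(¬p -> ¬r), but O(¬p) is not derivable from the premises, so it does not yield O(¬r).
So O(¬r) is not derivable, and the apparent clash with O(r) does not arise.
A world satisfying every obligation exists (e.g. a=false, d=true, h=true, j=true, n=true, p=true, q=true, r=true, t=false, u=false, v=false); no atom is both obligatory and forbidden, so the set is consistent.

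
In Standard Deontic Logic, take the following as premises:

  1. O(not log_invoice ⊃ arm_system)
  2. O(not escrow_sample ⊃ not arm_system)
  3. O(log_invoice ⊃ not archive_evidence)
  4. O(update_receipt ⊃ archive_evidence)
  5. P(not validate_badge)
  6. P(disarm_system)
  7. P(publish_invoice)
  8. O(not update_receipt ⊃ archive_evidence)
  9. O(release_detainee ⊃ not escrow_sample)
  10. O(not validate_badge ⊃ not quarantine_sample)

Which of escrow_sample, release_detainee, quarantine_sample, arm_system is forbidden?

By case analysis on not update_receipt: premise 8 gives O(not update_receipt ⊃ archive_evidence) and premise 4 gives O(update_receipt ⊃ archive_evidence), so O(archive_evidence) either way.
The contrapositive of premise 3 (O(log_invoice ⊃ not archive_evidence)) is O(archive_evidence ⊃ not log_invoice), and O(archive_evidence) is already established, so O(not log_invoice).
With premise 1, O(not log_invoice ⊃ arm_system), the K-axiom yields O(arm_system).
The contrapositive of premise 2 (O(not escrow_sample ⊃ not arm_system)) is O(arm_system ⊃ escrow_sample), and O(arm_system) is already established, so O(escrow_sample).
Premise 9 is O(release_detainee ⊃ not escrow_sample); contrapositively O(escrow_sample ⊃ not release_detainee). Since O(escrow_sample) holds, K gives O(not release_detainee).
So O(not release_detainee) holds, i.e. release_detainee is forbidden. None of the other listed options is forbidden under the premises.

release_detainee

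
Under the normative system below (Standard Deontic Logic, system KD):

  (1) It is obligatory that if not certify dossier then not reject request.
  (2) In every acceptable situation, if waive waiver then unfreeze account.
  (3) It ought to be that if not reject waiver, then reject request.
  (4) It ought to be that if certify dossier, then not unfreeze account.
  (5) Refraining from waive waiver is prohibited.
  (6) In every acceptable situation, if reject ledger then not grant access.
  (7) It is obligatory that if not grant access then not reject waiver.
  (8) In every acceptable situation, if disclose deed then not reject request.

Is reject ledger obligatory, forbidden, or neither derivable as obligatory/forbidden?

Forbidden

F(¬waive_waiver) at premise 5 means O(waive_waiver).
From O(waive_waiver) and premise 2, O(waive_waiver → unfreeze_account), we obtain O(unfreeze_account).
The contrapositive of premise 4 (O(certify_dossier → ¬unfreeze_account)) is O(unfreeze_account → ¬certify_dossier), and O(unfreeze_account) is already established, so O(¬certify_dossier).
With premise 1, O(¬certify_dossier → ¬reject_request), the K-axiom yields O(¬reject_request).
Premise 3 is O(¬reject_waiver → reject_request); contrapositively O(¬reject_request → reject_waiver). Since O(¬reject_request) holds, K gives O(reject_waiver).
Premise 7, O(¬grant_access → ¬reject_waiver), contraposes to O(reject_waiver → grant_access); with O(reject_waiver) we get O(grant_access).
Premise 6, O(reject_ledger → ¬grant_access), contraposes to O(grant_access → ¬reject_ledger); with O(grant_access) we get O(¬reject_ledger).
Premise 8 does not contribute to this derivation.
Thus O(¬reject_ledger), which is F(reject_ledger): reject_ledger is forbidden.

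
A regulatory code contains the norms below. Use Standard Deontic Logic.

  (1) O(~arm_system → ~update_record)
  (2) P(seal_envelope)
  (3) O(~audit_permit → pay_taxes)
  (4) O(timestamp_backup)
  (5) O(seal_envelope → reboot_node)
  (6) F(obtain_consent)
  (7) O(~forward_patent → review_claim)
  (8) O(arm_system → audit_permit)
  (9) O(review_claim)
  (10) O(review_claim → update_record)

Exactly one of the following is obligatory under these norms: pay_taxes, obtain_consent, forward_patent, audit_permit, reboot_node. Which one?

Premise 9 states O(review_claim) outright.
Applying K to premise 10 (O(review_claim → update_record)) and O(review_claim) yields O(update_record).
Premise 1 is O(~arm_system → ~update_record); contrapositively O(update_record → arm_system). Since O(update_record) holds, K gives O(arm_system).
With premise 8, O(arm_system → audit_permit), the K-axiom yields O(audit_permit).
So O(audit_permit) holds — audit_permit is obligatory. None of the other listed options is made obligatory by any chain of premises.

audit_permit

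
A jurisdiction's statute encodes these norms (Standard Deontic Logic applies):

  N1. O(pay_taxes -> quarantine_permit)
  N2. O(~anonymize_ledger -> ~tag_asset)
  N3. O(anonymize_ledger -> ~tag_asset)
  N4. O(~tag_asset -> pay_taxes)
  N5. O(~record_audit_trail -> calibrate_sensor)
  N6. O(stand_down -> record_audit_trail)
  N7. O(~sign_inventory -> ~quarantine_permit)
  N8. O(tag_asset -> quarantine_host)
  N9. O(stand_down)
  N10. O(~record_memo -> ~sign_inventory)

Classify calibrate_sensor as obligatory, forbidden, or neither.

Neither

Premise 5 is O(~record_audit_trail -> calibrate_sensor), but O(~record_audit_trail) is not derivable from the premises, so it does not yield O(calibrate_sensor).
No premise or chain of K-axiom applications forces O(calibrate_sensor), and none forces O(~calibrate_sensor). So calibrate_sensor is neither obligatory nor forbidden under these norms.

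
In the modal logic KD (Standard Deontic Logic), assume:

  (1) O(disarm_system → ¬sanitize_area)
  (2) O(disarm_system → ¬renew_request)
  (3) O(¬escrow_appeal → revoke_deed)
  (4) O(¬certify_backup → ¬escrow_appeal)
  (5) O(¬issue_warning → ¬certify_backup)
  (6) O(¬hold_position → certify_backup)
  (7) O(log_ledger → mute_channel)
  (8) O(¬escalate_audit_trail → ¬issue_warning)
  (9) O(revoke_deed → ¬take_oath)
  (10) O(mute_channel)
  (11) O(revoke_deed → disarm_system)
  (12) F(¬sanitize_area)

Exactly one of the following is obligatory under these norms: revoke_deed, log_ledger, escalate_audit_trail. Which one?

Premise 12 is F(¬sanitize_area), i.e. O(sanitize_area).
Premise 1, O(disarm_system → ¬sanitize_area), contraposes to O(sanitize_area → ¬disarm_system); with O(sanitize_area) we get O(¬disarm_system).
The contrapositive of premise 11 (O(revoke_deed → disarm_system)) is O(¬disarm_system → ¬revoke_deed), and O(¬disarm_system) is already established, so O(¬revoke_deed).
The contrapositive of premise 3 (O(¬escrow_appeal → revoke_deed)) is O(¬revoke_deed → escrow_appeal), and O(¬revoke_deed) is already established, so O(escrow_appeal).
Premise 4 is O(¬certify_backup → ¬escrow_appeal); contrapositively O(escrow_appeal → certify_backup). Since O(escrow_appeal) holds, K gives O(certify_backup).
Premise 5, O(¬issue_warning → ¬certify_backup), contraposes to O(certify_backup → issue_warning); with O(certify_backup) we get O(issue_warning).
Premise 8, O(¬escalate_audit_trail → ¬issue_warning), contraposes to O(issue_warning → escalate_audit_trail); with O(issue_warning) we get O(escalate_audit_trail).
So O(escalate_audit_trail) holds — escalate_audit_trail is obligatory. None of the other listed options is made obligatory by any chain of premises.

escalate_audit_trail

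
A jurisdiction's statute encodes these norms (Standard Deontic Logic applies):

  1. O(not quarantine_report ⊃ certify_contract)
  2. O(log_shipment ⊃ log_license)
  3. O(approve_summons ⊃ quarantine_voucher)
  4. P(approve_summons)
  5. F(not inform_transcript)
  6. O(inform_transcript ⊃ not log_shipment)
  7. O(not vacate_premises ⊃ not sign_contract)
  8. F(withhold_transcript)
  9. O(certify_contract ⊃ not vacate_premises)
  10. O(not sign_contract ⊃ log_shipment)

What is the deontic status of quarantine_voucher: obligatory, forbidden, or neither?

Neither

Premise 3 is O(approve_summons ⊃ quarantine_voucher), but O(approve_summons) is not derivable from the premises (the permission P(approve_summons) asserts only not O(not approve_summons), not O(approve_summons)), so it does not yield O(quarantine_voucher).
No premise or chain of K-axiom applications forces O(quarantine_voucher), and none forces O(not quarantine_voucher). So quarantine_voucher is neither obligatory nor forbidden under these norms.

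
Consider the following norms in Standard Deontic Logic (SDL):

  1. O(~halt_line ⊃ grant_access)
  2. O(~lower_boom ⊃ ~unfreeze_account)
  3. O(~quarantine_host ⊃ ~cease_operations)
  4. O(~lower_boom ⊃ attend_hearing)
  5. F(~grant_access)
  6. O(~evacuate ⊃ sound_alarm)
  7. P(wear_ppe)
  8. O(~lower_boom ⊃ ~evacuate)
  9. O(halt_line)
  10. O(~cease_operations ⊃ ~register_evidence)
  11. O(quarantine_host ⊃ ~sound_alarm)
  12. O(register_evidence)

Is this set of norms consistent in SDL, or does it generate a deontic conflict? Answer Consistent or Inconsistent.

Consistent

Premise 1 is O(~halt_line ⊃ grant_access); even if O(grant_access) held, inferring O(~halt_line) would be affirming the consequent — invalid.
So O(~halt_line) is not derivable, and the apparent clash with O(halt_line) does not arise.
A world satisfying every obligation exists (e.g. attend_hearing=false, cease_operations=true, evacuate=true, grant_access=true, halt_line=true, lower_boom=true, quarantine_host=true, register_evidence=true, sound_alarm=false, unfreeze_account=false, wear_ppe=false); no atom is both obligatory and forbidden, so the set is consistent.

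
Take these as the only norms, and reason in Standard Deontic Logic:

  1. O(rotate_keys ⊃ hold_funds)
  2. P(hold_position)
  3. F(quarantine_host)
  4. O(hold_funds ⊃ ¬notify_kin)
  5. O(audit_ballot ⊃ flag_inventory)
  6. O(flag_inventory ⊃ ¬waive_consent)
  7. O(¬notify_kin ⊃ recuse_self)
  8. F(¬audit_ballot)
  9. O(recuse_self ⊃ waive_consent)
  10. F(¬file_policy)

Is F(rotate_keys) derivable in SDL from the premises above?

F(¬audit_ballot) at premise 8 means O(audit_ballot).
Applying K to premise 5 (O(audit_ballot ⊃ flag_inventory)) and O(audit_ballot) yields O(flag_inventory).
From O(flag_inventory) and premise 6, O(flag_inventory ⊃ ¬waive_consent), we obtain O(¬waive_consent).
Premise 9 is O(recuse_self ⊃ waive_consent); contrapositively O(¬waive_consent ⊃ ¬recuse_self). Since O(¬waive_consent) holds, K gives O(¬recuse_self).
The contrapositive of premise 7 (O(¬notify_kin ⊃ recuse_self)) is O(¬recuse_self ⊃ notify_kin), and O(¬recuse_self) is already established, so O(notify_kin).
Premise 4 is O(hold_funds ⊃ ¬notify_kin); contrapositively O(notify_kin ⊃ ¬hold_funds). Since O(notify_kin) holds, K gives O(¬hold_funds).
The contrapositive of premise 1 (O(rotate_keys ⊃ hold_funds)) is O(¬hold_funds ⊃ ¬rotate_keys), and O(¬hold_funds) is already established, so O(¬rotate_keys).
Premises 2, 3, 10 do not contribute to this derivation.
So O(¬rotate_keys) holds, i.e. F(rotate_keys). The claim follows.

Yes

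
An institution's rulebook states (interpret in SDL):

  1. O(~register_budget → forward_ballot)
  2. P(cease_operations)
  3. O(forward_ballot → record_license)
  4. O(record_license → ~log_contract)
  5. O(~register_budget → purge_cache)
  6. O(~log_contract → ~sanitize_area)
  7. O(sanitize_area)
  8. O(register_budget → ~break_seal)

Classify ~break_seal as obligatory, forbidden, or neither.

Premise 7 states O(sanitize_area) outright.
The contrapositive of premise 6 (O(~log_contract → ~sanitize_area)) is O(sanitize_area → log_contract), and O(sanitize_area) is already established, so O(log_contract).
Premise 4, O(record_license → ~log_contract), contraposes to O(log_contract → ~record_license); with O(log_contract) we get O(~record_license).
The contrapositive of premise 3 (O(forward_ballot → record_license)) is O(~record_license → ~forward_ballot), and O(~record_license) is already established, so O(~forward_ballot).
Premise 1, O(~register_budget → forward_ballot), contraposes to O(~forward_ballot → register_budget); with O(~forward_ballot) we get O(register_budget).
From O(register_budget) and premise 8, O(register_budget → ~break_seal), we obtain O(~break_seal).
Premises 2, 5 do not contribute to this derivation.
Hence ~break_seal is obligatory.

Obligatory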